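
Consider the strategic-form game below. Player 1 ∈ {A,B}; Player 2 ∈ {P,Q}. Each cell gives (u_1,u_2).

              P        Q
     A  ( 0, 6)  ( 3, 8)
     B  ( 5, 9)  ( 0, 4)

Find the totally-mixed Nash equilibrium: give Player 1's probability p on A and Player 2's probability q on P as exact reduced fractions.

p=5/7, q=3/8

P1 indiff ⇒ q·0+(1-q)·3 = q·5+(1-q)·0 ⇒ q(-5) = (1-q)(-3) ⇒ q = 3/8
P2 indiff ⇒ p·6+(1-p)·9 = p·8+(1-p)·4 ⇒ p(-2) = (1-p)(-5) ⇒ p = 5/7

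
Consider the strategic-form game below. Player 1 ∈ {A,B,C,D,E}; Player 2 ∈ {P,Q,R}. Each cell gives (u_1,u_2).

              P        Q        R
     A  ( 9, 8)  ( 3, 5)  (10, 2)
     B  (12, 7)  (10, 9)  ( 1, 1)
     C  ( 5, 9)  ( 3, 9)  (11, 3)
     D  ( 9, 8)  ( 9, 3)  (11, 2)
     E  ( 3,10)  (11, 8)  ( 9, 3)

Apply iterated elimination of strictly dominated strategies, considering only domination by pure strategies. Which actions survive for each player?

P2 drop R (P beats it: A:8>2 B:7>1 C:9>3 D:8>2 E:10>3)
P1 drop A (B beats it: P:12>9 Q:10>3)
P1 drop C (B beats it: P:12>5 Q:10>3)
P1 drop D (B beats it: P:12>9 Q:10>9)
P1→{B,E} P2→{P,Q}

IESDS → P1:{B,E} P2:{P,Q}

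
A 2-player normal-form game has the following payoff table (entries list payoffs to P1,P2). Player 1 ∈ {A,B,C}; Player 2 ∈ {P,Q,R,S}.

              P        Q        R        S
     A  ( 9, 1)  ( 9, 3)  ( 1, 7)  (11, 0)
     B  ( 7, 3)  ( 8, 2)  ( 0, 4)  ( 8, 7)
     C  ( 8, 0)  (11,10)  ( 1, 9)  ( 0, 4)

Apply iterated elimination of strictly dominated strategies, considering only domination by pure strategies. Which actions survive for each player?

P1 drop B (A beats it: P:9>7 Q:9>8 R:1>0 S:11>8)
P2 drop P (Q beats it: A:3>1 C:10>0)
P2 drop S (Q beats it: A:3>0 C:10>4)
P1→{A,C} P2→{Q,R}

Survivors P1:{A,C} P2:{Q,R}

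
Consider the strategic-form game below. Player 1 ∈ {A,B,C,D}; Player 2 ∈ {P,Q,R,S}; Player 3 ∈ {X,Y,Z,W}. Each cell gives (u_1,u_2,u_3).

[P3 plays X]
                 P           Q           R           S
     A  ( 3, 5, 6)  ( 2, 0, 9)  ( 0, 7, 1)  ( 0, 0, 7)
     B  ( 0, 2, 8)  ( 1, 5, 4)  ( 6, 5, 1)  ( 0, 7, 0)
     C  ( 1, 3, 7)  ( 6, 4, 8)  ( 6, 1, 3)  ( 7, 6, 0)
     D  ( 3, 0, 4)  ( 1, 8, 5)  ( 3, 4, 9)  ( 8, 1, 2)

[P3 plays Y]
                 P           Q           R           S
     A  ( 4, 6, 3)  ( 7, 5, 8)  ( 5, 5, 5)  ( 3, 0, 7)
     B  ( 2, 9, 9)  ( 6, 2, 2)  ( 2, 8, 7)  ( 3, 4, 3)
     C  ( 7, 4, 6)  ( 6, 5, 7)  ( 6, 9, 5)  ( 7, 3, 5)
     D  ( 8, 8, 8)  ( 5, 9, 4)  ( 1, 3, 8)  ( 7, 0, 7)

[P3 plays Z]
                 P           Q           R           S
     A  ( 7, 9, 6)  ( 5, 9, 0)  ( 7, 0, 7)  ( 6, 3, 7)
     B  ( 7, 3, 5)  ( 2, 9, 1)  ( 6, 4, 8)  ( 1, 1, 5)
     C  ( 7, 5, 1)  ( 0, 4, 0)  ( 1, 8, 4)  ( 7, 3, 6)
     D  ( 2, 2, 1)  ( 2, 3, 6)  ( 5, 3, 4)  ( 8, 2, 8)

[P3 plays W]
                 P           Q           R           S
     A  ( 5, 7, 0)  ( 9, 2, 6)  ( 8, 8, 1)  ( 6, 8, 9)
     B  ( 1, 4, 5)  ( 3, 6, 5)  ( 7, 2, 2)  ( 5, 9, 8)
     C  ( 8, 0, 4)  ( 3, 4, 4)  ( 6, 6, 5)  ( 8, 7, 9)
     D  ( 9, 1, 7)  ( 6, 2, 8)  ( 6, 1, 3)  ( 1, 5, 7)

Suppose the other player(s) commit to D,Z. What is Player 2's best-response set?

argmax u_2 = {Q,R}

u_2(P vs D,Z) = 2
u_2(Q vs D,Z) = 3
u_2(R vs D,Z) = 3
u_2(S vs D,Z) = 2
max payoff 3 at {Q,R}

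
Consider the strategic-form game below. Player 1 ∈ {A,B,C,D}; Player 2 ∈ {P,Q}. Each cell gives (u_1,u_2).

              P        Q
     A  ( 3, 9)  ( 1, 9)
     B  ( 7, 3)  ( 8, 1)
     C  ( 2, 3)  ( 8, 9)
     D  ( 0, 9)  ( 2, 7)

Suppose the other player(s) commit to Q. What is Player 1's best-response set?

argmax u_1 = {B,C}

u_1(A vs Q) = 1
u_1(B vs Q) = 8
u_1(C vs Q) = 8
u_1(D vs Q) = 2
max payoff 8 at {B,C}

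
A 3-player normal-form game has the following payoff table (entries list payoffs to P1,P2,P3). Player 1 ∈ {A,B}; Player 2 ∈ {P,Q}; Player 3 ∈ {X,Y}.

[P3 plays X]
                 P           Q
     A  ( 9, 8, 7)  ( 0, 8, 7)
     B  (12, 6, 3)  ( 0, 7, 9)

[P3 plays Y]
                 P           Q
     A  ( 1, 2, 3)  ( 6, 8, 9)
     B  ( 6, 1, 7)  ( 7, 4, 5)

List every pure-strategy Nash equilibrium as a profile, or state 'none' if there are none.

PSNE = {(B,Q,X)}

(A,P,X): not NE [P1→B gives 12>9]
(A,P,Y): not NE [P1→B gives 6>1; P2→Q gives 8>2; P3→X gives 7>3]
(A,Q,X): not NE [P3→Y gives 9>7]
(A,Q,Y): not NE [P1→B gives 7>6]
(B,P,X): not NE [P2→Q gives 7>6; P3→Y gives 7>3]
(B,P,Y): not NE [P2→Q gives 4>1]
(B,Q,X): NE
(B,Q,Y): not NE [P3→X gives 9>5]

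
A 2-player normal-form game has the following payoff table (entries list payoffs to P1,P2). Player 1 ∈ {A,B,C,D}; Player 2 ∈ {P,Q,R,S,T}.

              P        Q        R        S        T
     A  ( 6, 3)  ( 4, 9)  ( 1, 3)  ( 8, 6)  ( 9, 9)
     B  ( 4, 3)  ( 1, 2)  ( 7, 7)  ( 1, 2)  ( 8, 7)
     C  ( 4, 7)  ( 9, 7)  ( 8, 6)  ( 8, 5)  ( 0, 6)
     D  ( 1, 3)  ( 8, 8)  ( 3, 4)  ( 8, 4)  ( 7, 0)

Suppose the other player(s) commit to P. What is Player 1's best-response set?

u_1(A vs P) = 6
u_1(B vs P) = 4
u_1(C vs P) = 4
u_1(D vs P) = 1
max payoff 6 at {A}

P1 best: {A}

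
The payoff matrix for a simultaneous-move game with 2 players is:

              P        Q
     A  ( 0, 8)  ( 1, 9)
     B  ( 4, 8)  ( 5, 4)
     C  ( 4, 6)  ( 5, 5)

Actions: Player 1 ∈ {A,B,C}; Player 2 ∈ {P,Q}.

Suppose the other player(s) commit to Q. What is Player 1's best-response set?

u_1(A vs Q) = 1
u_1(B vs Q) = 5
u_1(C vs Q) = 5
max payoff 5 at {B,C}

argmax u_1 = {B,C}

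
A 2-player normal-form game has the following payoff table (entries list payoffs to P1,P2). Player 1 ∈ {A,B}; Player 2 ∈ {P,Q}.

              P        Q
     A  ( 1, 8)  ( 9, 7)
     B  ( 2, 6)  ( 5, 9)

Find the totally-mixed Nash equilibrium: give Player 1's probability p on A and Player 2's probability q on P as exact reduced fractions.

P1 indiff ⇒ q·1+(1-q)·9 = q·2+(1-q)·5 ⇒ q(-1) = (1-q)(-4) ⇒ q = 4/5
P2 indiff ⇒ p·8+(1-p)·6 = p·7+(1-p)·9 ⇒ p(1) = (1-p)(3) ⇒ p = 3/4

(p,q) = (3/4, 4/5)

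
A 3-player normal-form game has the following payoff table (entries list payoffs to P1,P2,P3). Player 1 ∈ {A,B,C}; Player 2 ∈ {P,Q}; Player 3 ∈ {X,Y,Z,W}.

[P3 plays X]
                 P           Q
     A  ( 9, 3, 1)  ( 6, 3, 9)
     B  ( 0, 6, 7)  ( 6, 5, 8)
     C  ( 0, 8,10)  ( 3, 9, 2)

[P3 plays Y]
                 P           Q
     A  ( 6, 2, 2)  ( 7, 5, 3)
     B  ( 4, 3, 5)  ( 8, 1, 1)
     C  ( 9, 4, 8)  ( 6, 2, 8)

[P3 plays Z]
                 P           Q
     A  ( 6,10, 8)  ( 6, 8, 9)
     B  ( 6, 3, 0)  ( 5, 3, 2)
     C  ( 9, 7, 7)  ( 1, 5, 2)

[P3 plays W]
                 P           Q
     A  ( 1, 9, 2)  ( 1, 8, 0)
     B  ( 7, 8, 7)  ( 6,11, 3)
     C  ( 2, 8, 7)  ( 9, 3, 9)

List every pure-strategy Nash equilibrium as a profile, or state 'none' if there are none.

(A,P,X): not NE [P3→Z gives 8>1]
(A,P,Y): not NE [P1→C gives 9>6; P2→Q gives 5>2; P3→Z gives 8>2]
(A,P,Z): not NE [P1→C gives 9>6]
(A,P,W): not NE [P1→B gives 7>1; P3→Z gives 8>2]
(A,Q,X): NE
(A,Q,Y): not NE [P1→B gives 8>7; P3→Z gives 9>3]
(A,Q,Z): not NE [P2→P gives 10>8]
(A,Q,W): not NE [P1→C gives 9>1; P2→P gives 9>8; P3→Z gives 9>0]
(B,P,X): not NE [P1→A gives 9>0]
(B,P,Y): not NE [P1→C gives 9>4; P3→W gives 7>5]
(B,P,Z): not NE [P1→C gives 9>6; P3→W gives 7>0]
(B,P,W): not NE [P2→Q gives 11>8]
(B,Q,X): not NE [P2→P gives 6>5]
(B,Q,Y): not NE [P2→P gives 3>1; P3→X gives 8>1]
(B,Q,Z): not NE [P1→A gives 6>5; P3→X gives 8>2]
(B,Q,W): not NE [P1→C gives 9>6; P3→X gives 8>3]
(C,P,X): not NE [P1→A gives 9>0; P2→Q gives 9>8]
(C,P,Y): not NE [P3→X gives 10>8]
(C,P,Z): not NE [P3→X gives 10>7]
(C,P,W): not NE [P1→B gives 7>2; P3→X gives 10>7]
(C,Q,X): not NE [P1→B gives 6>3; P3→W gives 9>2]
(C,Q,Y): not NE [P1→B gives 8>6; P2→P gives 4>2; P3→W gives 9>8]
(C,Q,Z): not NE [P1→A gives 6>1; P2→P gives 7>5; P3→W gives 9>2]
(C,Q,W): not NE [P2→P gives 8>3]

NE set: (A,Q,X)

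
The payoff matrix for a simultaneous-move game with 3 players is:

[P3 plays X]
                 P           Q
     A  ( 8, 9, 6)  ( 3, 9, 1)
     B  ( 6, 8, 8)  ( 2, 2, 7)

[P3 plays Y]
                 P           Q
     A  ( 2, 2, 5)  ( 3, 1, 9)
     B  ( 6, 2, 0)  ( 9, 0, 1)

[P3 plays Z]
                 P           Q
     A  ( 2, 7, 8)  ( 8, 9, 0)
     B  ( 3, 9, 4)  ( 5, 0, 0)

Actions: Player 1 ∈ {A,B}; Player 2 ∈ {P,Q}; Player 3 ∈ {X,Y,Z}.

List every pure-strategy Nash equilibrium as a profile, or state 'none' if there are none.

Equilibria: none

(A,P,X): not NE [P3→Z gives 8>6]
(A,P,Y): not NE [P1→B gives 6>2; P3→Z gives 8>5]
(A,P,Z): not NE [P1→B gives 3>2; P2→Q gives 9>7]
(A,Q,X): not NE [P3→Y gives 9>1]
(A,Q,Y): not NE [P1→B gives 9>3; P2→P gives 2>1]
(A,Q,Z): not NE [P3→Y gives 9>0]
(B,P,X): not NE [P1→A gives 8>6]
(B,P,Y): not NE [P3→X gives 8>0]
(B,P,Z): not NE [P3→X gives 8>4]
(B,Q,X): not NE [P1→A gives 3>2; P2→P gives 8>2]
(B,Q,Y): not NE [P2→P gives 2>0; P3→X gives 7>1]
(B,Q,Z): not NE [P1→A gives 8>5; P2→P gives 9>0; P3→X gives 7>0]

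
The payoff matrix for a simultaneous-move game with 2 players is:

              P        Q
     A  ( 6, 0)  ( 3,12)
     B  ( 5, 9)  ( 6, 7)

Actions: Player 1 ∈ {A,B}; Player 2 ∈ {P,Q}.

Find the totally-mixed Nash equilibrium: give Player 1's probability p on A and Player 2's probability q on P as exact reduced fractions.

P1 mixes 1/7 on A; P2 mixes 3/4 on P

P1 indiff ⇒ q·6+(1-q)·3 = q·5+(1-q)·6 ⇒ q(1) = (1-q)(3) ⇒ q = 3/4
P2 indiff ⇒ p·0+(1-p)·9 = p·12+(1-p)·7 ⇒ p(-12) = (1-p)(-2) ⇒ p = 1/7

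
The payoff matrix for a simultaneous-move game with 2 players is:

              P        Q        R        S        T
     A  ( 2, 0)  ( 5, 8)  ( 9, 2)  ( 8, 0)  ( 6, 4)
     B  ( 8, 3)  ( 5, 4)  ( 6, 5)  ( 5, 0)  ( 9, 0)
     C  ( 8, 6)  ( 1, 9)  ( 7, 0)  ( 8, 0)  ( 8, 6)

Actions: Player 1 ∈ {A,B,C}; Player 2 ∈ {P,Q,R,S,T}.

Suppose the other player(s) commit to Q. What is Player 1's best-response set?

argmax u_1 = {A,B}

u_1(A vs Q) = 5
u_1(B vs Q) = 5
u_1(C vs Q) = 1
max payoff 5 at {A,B}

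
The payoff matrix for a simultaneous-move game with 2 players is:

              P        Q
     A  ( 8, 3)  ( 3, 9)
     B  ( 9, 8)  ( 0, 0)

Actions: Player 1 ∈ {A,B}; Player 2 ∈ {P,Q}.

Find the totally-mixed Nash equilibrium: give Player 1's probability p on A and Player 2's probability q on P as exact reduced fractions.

P1 indiff ⇒ q·8+(1-q)·3 = q·9+(1-q)·0 ⇒ q(-1) = (1-q)(-3) ⇒ q = 3/4
P2 indiff ⇒ p·3+(1-p)·8 = p·9+(1-p)·0 ⇒ p(-6) = (1-p)(-8) ⇒ p = 4/7

(p,q) = (4/7, 3/4)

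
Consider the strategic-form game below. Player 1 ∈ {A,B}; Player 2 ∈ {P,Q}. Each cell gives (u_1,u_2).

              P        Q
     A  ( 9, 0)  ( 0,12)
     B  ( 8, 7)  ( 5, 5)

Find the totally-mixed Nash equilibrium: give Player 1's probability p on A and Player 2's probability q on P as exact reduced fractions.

P1 indiff ⇒ q·9+(1-q)·0 = q·8+(1-q)·5 ⇒ q(1) = (1-q)(5) ⇒ q = 5/6
P2 indiff ⇒ p·0+(1-p)·7 = p·12+(1-p)·5 ⇒ p(-12) = (1-p)(-2) ⇒ p = 1/7

p=1/7, q=5/6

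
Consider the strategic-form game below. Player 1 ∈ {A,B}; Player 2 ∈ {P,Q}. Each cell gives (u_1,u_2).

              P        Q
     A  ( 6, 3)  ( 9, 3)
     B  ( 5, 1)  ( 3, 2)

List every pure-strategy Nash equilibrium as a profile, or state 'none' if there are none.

Nash profiles: (A,P), (A,Q)

(A,P): NE
(A,Q): NE
(B,P): not NE [P1→A gives 6>5; P2→Q gives 2>1]
(B,Q): not NE [P1→A gives 9>3]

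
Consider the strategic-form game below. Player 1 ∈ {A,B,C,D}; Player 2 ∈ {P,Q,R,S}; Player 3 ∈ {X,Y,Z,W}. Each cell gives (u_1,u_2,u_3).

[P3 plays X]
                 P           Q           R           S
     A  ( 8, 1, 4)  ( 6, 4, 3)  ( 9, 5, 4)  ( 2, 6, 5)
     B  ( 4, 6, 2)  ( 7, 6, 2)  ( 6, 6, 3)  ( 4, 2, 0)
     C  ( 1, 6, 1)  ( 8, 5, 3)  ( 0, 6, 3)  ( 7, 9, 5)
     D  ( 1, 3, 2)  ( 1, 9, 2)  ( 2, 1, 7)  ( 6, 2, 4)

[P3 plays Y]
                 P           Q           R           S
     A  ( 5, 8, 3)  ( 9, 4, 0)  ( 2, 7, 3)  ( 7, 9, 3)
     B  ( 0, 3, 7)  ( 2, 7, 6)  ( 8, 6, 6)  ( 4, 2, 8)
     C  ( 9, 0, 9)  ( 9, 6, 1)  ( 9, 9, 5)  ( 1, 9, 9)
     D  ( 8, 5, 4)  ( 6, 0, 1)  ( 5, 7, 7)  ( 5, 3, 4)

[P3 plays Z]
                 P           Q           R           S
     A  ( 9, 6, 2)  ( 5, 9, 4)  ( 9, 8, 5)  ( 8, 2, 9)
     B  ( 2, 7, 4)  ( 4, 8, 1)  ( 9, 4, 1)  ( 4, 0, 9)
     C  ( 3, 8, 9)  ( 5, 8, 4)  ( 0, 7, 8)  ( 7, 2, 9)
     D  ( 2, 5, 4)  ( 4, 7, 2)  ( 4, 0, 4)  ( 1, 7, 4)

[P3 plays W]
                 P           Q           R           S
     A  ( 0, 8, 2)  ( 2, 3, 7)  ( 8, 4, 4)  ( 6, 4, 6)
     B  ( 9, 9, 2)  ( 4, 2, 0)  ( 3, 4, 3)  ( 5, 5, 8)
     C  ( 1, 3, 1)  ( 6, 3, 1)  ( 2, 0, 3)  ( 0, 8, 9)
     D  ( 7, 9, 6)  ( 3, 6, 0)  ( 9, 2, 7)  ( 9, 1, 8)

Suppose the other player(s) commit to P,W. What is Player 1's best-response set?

u_1(A vs P,W) = 0
u_1(B vs P,W) = 9
u_1(C vs P,W) = 1
u_1(D vs P,W) = 7
max payoff 9 at {B}

BR_1 = {B}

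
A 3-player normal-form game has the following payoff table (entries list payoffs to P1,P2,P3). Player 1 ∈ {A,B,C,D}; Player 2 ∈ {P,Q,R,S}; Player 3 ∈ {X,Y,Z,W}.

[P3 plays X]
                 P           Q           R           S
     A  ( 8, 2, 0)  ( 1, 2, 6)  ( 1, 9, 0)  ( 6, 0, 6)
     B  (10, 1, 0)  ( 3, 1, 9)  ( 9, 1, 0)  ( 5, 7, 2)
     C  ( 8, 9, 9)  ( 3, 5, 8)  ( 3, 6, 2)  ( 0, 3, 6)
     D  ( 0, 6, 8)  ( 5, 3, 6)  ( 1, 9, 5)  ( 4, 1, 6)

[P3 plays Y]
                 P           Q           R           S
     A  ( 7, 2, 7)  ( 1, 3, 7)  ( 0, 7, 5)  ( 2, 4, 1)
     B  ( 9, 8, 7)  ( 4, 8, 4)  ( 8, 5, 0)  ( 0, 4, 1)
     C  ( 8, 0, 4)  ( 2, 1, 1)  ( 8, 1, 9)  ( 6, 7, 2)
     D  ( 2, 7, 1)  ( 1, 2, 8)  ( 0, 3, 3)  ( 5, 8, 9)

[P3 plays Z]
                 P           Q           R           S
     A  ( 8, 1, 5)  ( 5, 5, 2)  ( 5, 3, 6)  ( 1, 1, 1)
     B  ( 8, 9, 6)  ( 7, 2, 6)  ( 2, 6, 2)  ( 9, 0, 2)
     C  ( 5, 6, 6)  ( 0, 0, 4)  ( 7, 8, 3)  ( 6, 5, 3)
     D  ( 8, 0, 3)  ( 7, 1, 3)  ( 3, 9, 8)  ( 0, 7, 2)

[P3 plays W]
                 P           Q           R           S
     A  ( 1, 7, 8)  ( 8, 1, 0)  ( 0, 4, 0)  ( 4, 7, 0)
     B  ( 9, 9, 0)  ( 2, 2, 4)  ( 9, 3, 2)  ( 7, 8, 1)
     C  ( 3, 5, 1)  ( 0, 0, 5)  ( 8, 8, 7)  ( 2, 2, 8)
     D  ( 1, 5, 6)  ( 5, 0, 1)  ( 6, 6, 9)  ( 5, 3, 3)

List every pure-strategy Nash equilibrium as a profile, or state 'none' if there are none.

(A,P,X): not NE [P1→B gives 10>8; P2→R gives 9>2; P3→W gives 8>0]
(A,P,Y): not NE [P1→B gives 9>7; P2→R gives 7>2; P3→W gives 8>7]
(A,P,Z): not NE [P2→Q gives 5>1; P3→W gives 8>5]
(A,P,W): not NE [P1→B gives 9>1]
(A,Q,X): not NE [P1→D gives 5>1; P2→R gives 9>2; P3→Y gives 7>6]
(A,Q,Y): not NE [P1→B gives 4>1; P2→R gives 7>3]
(A,Q,Z): not NE [P1→D gives 7>5; P3→Y gives 7>2]
(A,Q,W): not NE [P2→S gives 7>1; P3→Y gives 7>0]
(A,R,X): not NE [P1→B gives 9>1; P3→Z gives 6>0]
(A,R,Y): not NE [P1→C gives 8>0; P3→Z gives 6>5]
(A,R,Z): not NE [P1→C gives 7>5; P2→Q gives 5>3]
(A,R,W): not NE [P1→B gives 9>0; P2→S gives 7>4; P3→Z gives 6>0]
(A,S,X): not NE [P2→R gives 9>0]
(A,S,Y): not NE [P1→C gives 6>2; P2→R gives 7>4; P3→X gives 6>1]
(A,S,Z): not NE [P1→B gives 9>1; P2→Q gives 5>1; P3→X gives 6>1]
(A,S,W): not NE [P1→B gives 7>4; P3→X gives 6>0]
(B,P,X): not NE [P2→S gives 7>1; P3→Y gives 7>0]
(B,P,Y): NE
(B,P,Z): not NE [P3→Y gives 7>6]
(B,P,W): not NE [P3→Y gives 7>0]
(B,Q,X): not NE [P1→D gives 5>3; P2→S gives 7>1]
(B,Q,Y): not NE [P3→X gives 9>4]
(B,Q,Z): not NE [P2→P gives 9>2; P3→X gives 9>6]
(B,Q,W): not NE [P1→A gives 8>2; P2→P gives 9>2; P3→X gives 9>4]
(B,R,X): not NE [P2→S gives 7>1; P3→W gives 2>0]
(B,R,Y): not NE [P2→Q gives 8>5; P3→W gives 2>0]
(B,R,Z): not NE [P1→C gives 7>2; P2→P gives 9>6]
(B,R,W): not NE [P2→P gives 9>3]
(B,S,X): not NE [P1→A gives 6>5]
(B,S,Y): not NE [P1→C gives 6>0; P2→Q gives 8>4; P3→Z gives 2>1]
(B,S,Z): not NE [P2→P gives 9>0]
(B,S,W): not NE [P2→P gives 9>8; P3→Z gives 2>1]
(C,P,X): not NE [P1→B gives 10>8]
(C,P,Y): not NE [P1→B gives 9>8; P2→S gives 7>0; P3→X gives 9>4]
(C,P,Z): not NE [P1→D gives 8>5; P2→R gives 8>6; P3→X gives 9>6]
(C,P,W): not NE [P1→B gives 9>3; P2→R gives 8>5; P3→X gives 9>1]
(C,Q,X): not NE [P1→D gives 5>3; P2→P gives 9>5]
(C,Q,Y): not NE [P1→B gives 4>2; P2→S gives 7>1; P3→X gives 8>1]
(C,Q,Z): not NE [P1→D gives 7>0; P2→R gives 8>0; P3→X gives 8>4]
(C,Q,W): not NE [P1→A gives 8>0; P2→R gives 8>0; P3→X gives 8>5]
(C,R,X): not NE [P1→B gives 9>3; P2→P gives 9>6; P3→Y gives 9>2]
(C,R,Y): not NE [P2→S gives 7>1]
(C,R,Z): not NE [P3→Y gives 9>3]
(C,R,W): not NE [P1→B gives 9>8; P3→Y gives 9>7]
(C,S,X): not NE [P1→A gives 6>0; P2→P gives 9>3; P3→W gives 8>6]
(C,S,Y): not NE [P3→W gives 8>2]
(C,S,Z): not NE [P1→B gives 9>6; P2→R gives 8>5; P3→W gives 8>3]
(C,S,W): not NE [P1→B gives 7>2; P2→R gives 8>2]
(D,P,X): not NE [P1→B gives 10>0; P2→R gives 9>6]
(D,P,Y): not NE [P1→B gives 9>2; P2→S gives 8>7; P3→X gives 8>1]
(D,P,Z): not NE [P2→R gives 9>0; P3→X gives 8>3]
(D,P,W): not NE [P1→B gives 9>1; P2→R gives 6>5; P3→X gives 8>6]
(D,Q,X): not NE [P2→R gives 9>3; P3→Y gives 8>6]
(D,Q,Y): not NE [P1→B gives 4>1; P2→S gives 8>2]
(D,Q,Z): not NE [P2→R gives 9>1; P3→Y gives 8>3]
(D,Q,W): not NE [P1→A gives 8>5; P2→R gives 6>0; P3→Y gives 8>1]
(D,R,X): not NE [P1→B gives 9>1; P3→W gives 9>5]
(D,R,Y): not NE [P1→C gives 8>0; P2→S gives 8>3; P3→W gives 9>3]
(D,R,Z): not NE [P1→C gives 7>3; P3→W gives 9>8]
(D,R,W): not NE [P1→B gives 9>6]
(D,S,X): not NE [P1→A gives 6>4; P2→R gives 9>1; P3→Y gives 9>6]
(D,S,Y): not NE [P1→C gives 6>5]
(D,S,Z): not NE [P1→B gives 9>0; P2→R gives 9>7; P3→Y gives 9>2]
(D,S,W): not NE [P1→B gives 7>5; P2→R gives 6>3; P3→Y gives 9>3]

Nash profiles: (B,P,Y)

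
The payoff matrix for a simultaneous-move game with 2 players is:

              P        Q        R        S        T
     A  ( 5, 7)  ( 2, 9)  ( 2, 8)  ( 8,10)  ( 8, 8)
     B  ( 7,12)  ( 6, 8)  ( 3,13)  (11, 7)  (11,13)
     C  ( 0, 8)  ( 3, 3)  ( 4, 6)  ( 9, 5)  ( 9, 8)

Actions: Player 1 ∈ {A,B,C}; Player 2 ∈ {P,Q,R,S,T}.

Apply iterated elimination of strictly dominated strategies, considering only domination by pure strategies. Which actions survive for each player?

Remaining: P1:{B,C} P2:{P,R,T}

P1 drop A (B beats it: P:7>5 Q:6>2 R:3>2 S:11>8 T:11>8)
P2 drop Q (P beats it: B:12>8 C:8>3)
P2 drop S (P beats it: B:12>7 C:8>5)
P1→{B,C} P2→{P,R,T}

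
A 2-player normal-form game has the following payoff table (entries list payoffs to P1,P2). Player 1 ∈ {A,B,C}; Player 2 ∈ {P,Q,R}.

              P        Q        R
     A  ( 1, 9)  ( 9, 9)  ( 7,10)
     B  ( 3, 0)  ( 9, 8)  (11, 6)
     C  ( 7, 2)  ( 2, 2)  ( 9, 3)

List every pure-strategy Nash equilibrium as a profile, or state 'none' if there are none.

(A,P): not NE [P1→C gives 7>1; P2→R gives 10>9]
(A,Q): not NE [P2→R gives 10>9]
(A,R): not NE [P1→B gives 11>7]
(B,P): not NE [P1→C gives 7>3; P2→Q gives 8>0]
(B,Q): NE
(B,R): not NE [P2→Q gives 8>6]
(C,P): not NE [P2→R gives 3>2]
(C,Q): not NE [P1→B gives 9>2; P2→R gives 3>2]
(C,R): not NE [P1→B gives 11>9]

NE set: (B,Q)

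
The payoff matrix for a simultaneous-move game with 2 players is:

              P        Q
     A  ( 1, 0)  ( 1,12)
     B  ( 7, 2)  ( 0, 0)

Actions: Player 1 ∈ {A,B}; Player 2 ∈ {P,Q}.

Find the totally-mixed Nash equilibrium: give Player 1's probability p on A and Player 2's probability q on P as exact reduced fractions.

p=1/7, q=1/7

P1 indiff ⇒ q·1+(1-q)·1 = q·7+(1-q)·0 ⇒ q(-6) = (1-q)(-1) ⇒ q = 1/7
P2 indiff ⇒ p·0+(1-p)·2 = p·12+(1-p)·0 ⇒ p(-12) = (1-p)(-2) ⇒ p = 1/7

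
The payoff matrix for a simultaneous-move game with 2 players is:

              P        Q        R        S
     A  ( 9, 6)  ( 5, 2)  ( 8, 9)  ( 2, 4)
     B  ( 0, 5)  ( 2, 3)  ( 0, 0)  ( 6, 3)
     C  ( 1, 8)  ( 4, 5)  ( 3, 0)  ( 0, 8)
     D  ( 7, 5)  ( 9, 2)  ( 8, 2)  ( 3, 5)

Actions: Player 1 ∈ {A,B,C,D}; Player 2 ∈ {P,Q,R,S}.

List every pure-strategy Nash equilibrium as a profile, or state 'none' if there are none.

(A,P): not NE [P2→R gives 9>6]
(A,Q): not NE [P1→D gives 9>5; P2→R gives 9>2]
(A,R): NE
(A,S): not NE [P1→B gives 6>2; P2→R gives 9>4]
(B,P): not NE [P1→A gives 9>0]
(B,Q): not NE [P1→D gives 9>2; P2→P gives 5>3]
(B,R): not NE [P1→D gives 8>0; P2→P gives 5>0]
(B,S): not NE [P2→P gives 5>3]
(C,P): not NE [P1→A gives 9>1]
(C,Q): not NE [P1→D gives 9>4; P2→S gives 8>5]
(C,R): not NE [P1→D gives 8>3; P2→S gives 8>0]
(C,S): not NE [P1→B gives 6>0]
(D,P): not NE [P1→A gives 9>7]
(D,Q): not NE [P2→S gives 5>2]
(D,R): not NE [P2→S gives 5>2]
(D,S): not NE [P1→B gives 6>3]

NE set: (A,R)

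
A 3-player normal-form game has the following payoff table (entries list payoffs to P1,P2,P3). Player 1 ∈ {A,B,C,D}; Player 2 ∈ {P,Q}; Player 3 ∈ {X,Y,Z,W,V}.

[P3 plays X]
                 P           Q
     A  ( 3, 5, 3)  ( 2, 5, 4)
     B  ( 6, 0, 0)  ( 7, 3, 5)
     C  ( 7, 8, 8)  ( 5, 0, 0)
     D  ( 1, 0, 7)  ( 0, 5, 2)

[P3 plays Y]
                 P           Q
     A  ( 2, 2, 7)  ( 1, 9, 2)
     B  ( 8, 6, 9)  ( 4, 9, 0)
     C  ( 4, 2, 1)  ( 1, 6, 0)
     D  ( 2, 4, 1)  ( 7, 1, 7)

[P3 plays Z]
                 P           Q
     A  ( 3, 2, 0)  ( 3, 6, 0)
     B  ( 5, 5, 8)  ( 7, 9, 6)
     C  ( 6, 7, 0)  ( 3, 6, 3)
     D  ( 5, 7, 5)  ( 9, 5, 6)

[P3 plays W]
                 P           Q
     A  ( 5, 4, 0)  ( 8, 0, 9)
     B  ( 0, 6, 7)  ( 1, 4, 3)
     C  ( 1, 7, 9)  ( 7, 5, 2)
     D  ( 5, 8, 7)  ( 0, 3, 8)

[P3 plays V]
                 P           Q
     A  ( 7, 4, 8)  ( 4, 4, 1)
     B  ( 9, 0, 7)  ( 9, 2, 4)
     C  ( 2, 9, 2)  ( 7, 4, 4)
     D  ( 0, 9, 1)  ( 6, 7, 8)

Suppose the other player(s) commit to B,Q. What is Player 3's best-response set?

u_3(X vs B,Q) = 5
u_3(Y vs B,Q) = 0
u_3(Z vs B,Q) = 6
u_3(W vs B,Q) = 3
u_3(V vs B,Q) = 4
max payoff 6 at {Z}

BR_3 = {Z}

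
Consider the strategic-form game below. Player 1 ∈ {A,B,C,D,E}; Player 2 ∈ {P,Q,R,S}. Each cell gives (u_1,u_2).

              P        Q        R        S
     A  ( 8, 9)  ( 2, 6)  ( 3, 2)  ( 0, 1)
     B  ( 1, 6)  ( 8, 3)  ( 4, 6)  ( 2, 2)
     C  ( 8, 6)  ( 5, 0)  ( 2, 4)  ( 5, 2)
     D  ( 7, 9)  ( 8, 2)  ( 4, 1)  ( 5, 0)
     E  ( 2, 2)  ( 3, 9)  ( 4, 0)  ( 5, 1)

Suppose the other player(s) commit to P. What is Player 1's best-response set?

u_1(A vs P) = 8
u_1(B vs P) = 1
u_1(C vs P) = 8
u_1(D vs P) = 7
u_1(E vs P) = 2
max payoff 8 at {A,C}

BR_1 = {A,C}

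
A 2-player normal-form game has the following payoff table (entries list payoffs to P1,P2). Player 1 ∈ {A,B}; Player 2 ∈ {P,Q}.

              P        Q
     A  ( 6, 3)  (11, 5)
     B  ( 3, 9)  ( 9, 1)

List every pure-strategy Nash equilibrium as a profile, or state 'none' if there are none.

NE set: (A,Q)

(A,P): not NE [P2→Q gives 5>3]
(A,Q): NE
(B,P): not NE [P1→A gives 6>3]
(B,Q): not NE [P1→A gives 11>9; P2→P gives 9>1]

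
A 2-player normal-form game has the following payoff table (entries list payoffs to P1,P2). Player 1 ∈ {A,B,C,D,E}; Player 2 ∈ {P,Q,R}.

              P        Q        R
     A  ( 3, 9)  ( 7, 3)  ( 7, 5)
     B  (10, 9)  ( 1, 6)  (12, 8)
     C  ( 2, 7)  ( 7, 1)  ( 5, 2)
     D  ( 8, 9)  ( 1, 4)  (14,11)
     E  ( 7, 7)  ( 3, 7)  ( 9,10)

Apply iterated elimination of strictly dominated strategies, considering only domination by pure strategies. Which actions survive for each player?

P2 drop Q (R beats it: A:5>3 B:8>6 C:2>1 D:11>4 E:10>7)
P1 drop A (B beats it: P:10>3 R:12>7)
P1 drop C (B beats it: P:10>2 R:12>5)
P1 drop E (B beats it: P:10>7 R:12>9)
P1→{B,D} P2→{P,R}

IESDS → P1:{B,D} P2:{P,R}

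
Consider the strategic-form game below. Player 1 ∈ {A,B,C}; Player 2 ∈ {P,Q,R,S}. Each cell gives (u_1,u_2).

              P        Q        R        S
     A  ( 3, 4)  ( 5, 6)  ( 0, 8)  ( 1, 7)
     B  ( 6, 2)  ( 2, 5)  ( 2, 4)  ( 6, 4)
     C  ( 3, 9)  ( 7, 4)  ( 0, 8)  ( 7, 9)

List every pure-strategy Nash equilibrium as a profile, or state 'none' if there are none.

PSNE = {(C,S)}

(A,P): not NE [P1→B gives 6>3; P2→R gives 8>4]
(A,Q): not NE [P1→C gives 7>5; P2→R gives 8>6]
(A,R): not NE [P1→B gives 2>0]
(A,S): not NE [P1→C gives 7>1; P2→R gives 8>7]
(B,P): not NE [P2→Q gives 5>2]
(B,Q): not NE [P1→C gives 7>2]
(B,R): not NE [P2→Q gives 5>4]
(B,S): not NE [P1→C gives 7>6; P2→Q gives 5>4]
(C,P): not NE [P1→B gives 6>3]
(C,Q): not NE [P2→S gives 9>4]
(C,R): not NE [P1→B gives 2>0; P2→S gives 9>8]
(C,S): NE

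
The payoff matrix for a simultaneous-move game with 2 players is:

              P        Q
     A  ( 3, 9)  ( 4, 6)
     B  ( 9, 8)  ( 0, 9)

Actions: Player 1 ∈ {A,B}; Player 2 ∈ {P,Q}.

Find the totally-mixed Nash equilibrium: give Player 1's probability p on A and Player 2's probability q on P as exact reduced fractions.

P1 indiff ⇒ q·3+(1-q)·4 = q·9+(1-q)·0 ⇒ q(-6) = (1-q)(-4) ⇒ q = 2/5
P2 indiff ⇒ p·9+(1-p)·8 = p·6+(1-p)·9 ⇒ p(3) = (1-p)(1) ⇒ p = 1/4

(p,q) = (1/4, 2/5)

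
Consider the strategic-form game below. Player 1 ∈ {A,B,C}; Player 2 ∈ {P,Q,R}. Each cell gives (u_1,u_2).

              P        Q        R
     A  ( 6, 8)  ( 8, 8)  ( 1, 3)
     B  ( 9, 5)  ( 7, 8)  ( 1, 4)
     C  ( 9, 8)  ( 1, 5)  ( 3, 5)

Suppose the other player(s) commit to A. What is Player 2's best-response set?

u_2(P vs A) = 8
u_2(Q vs A) = 8
u_2(R vs A) = 3
max payoff 8 at {P,Q}

P2 best: {P,Q}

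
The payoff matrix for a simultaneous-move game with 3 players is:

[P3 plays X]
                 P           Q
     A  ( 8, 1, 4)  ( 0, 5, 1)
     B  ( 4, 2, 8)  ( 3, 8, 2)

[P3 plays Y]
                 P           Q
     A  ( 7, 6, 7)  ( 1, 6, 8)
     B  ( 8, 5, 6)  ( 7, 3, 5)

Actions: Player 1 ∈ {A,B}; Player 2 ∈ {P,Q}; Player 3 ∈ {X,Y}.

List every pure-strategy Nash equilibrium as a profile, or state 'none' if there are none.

No pure NE.

(A,P,X): not NE [P2→Q gives 5>1; P3→Y gives 7>4]
(A,P,Y): not NE [P1→B gives 8>7]
(A,Q,X): not NE [P1→B gives 3>0; P3→Y gives 8>1]
(A,Q,Y): not NE [P1→B gives 7>1]
(B,P,X): not NE [P1→A gives 8>4; P2→Q gives 8>2]
(B,P,Y): not NE [P3→X gives 8>6]
(B,Q,X): not NE [P3→Y gives 5>2]
(B,Q,Y): not NE [P2→P gives 5>3]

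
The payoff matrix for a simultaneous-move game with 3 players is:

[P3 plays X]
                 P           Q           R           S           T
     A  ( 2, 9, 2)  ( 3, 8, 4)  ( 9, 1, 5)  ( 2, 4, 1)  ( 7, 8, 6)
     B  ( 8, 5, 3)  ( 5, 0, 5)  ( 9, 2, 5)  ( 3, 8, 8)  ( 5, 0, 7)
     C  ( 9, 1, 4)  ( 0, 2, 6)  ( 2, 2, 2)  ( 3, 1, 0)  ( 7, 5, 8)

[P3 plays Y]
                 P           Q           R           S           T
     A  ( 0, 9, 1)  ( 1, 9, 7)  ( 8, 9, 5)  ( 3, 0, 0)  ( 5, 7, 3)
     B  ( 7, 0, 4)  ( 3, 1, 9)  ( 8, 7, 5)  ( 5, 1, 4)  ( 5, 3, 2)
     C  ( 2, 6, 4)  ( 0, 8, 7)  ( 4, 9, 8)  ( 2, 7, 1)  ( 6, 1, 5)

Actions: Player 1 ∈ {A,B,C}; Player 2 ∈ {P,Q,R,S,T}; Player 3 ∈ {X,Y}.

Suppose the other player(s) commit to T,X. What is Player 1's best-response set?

BR_1 = {A,C}

u_1(A vs T,X) = 7
u_1(B vs T,X) = 5
u_1(C vs T,X) = 7
max payoff 7 at {A,C}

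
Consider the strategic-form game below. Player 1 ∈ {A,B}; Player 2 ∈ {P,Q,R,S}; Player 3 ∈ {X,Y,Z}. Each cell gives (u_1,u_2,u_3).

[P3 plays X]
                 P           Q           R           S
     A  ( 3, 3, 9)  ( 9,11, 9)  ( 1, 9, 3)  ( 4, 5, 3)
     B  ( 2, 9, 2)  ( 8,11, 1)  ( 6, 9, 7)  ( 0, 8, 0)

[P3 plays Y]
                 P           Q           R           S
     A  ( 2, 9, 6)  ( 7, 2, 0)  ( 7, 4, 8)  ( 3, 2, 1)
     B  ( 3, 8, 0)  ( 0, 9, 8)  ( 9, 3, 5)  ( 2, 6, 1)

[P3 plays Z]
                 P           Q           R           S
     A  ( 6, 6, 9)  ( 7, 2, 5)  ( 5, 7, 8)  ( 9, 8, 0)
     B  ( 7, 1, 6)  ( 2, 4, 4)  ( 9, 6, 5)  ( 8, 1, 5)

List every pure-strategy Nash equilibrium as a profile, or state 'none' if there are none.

PSNE = {(A,Q,X)}

(A,P,X): not NE [P2→Q gives 11>3]
(A,P,Y): not NE [P1→B gives 3>2; P3→Z gives 9>6]
(A,P,Z): not NE [P1→B gives 7>6; P2→S gives 8>6]
(A,Q,X): NE
(A,Q,Y): not NE [P2→P gives 9>2; P3→X gives 9>0]
(A,Q,Z): not NE [P2→S gives 8>2; P3→X gives 9>5]
(A,R,X): not NE [P1→B gives 6>1; P2→Q gives 11>9; P3→Z gives 8>3]
(A,R,Y): not NE [P1→B gives 9>7; P2→P gives 9>4]
(A,R,Z): not NE [P1→B gives 9>5; P2→S gives 8>7]
(A,S,X): not NE [P2→Q gives 11>5]
(A,S,Y): not NE [P2→P gives 9>2; P3→X gives 3>1]
(A,S,Z): not NE [P3→X gives 3>0]
(B,P,X): not NE [P1→A gives 3>2; P2→Q gives 11>9; P3→Z gives 6>2]
(B,P,Y): not NE [P2→Q gives 9>8; P3→Z gives 6>0]
(B,P,Z): not NE [P2→R gives 6>1]
(B,Q,X): not NE [P1→A gives 9>8; P3→Y gives 8>1]
(B,Q,Y): not NE [P1→A gives 7>0]
(B,Q,Z): not NE [P1→A gives 7>2; P2→R gives 6>4; P3→Y gives 8>4]
(B,R,X): not NE [P2→Q gives 11>9]
(B,R,Y): not NE [P2→Q gives 9>3; P3→X gives 7>5]
(B,R,Z): not NE [P3→X gives 7>5]
(B,S,X): not NE [P1→A gives 4>0; P2→Q gives 11>8; P3→Z gives 5>0]
(B,S,Y): not NE [P1→A gives 3>2; P2→Q gives 9>6; P3→Z gives 5>1]
(B,S,Z): not NE [P1→A gives 9>8; P2→R gives 6>1]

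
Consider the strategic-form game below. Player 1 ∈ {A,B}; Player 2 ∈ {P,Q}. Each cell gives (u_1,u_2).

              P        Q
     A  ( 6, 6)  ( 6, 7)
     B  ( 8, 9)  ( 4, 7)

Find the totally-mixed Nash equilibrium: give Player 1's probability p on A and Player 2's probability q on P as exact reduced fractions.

P1 indiff ⇒ q·6+(1-q)·6 = q·8+(1-q)·4 ⇒ q(-2) = (1-q)(-2) ⇒ q = 1/2
P2 indiff ⇒ p·6+(1-p)·9 = p·7+(1-p)·7 ⇒ p(-1) = (1-p)(-2) ⇒ p = 2/3

(p,q) = (2/3, 1/2)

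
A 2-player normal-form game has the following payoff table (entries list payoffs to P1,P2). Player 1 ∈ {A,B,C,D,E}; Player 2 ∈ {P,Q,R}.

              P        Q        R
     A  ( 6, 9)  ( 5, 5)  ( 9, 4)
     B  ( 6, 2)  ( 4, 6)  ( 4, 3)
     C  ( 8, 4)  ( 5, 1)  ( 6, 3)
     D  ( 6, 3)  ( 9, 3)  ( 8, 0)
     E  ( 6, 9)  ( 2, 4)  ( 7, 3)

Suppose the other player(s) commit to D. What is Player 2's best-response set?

u_2(P vs D) = 3
u_2(Q vs D) = 3
u_2(R vs D) = 0
max payoff 3 at {P,Q}

argmax u_2 = {P,Q}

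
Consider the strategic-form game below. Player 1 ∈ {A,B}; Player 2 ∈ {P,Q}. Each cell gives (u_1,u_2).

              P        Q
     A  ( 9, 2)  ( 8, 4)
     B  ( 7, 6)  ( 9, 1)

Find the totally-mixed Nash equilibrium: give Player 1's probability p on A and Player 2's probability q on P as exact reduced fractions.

P1 indiff ⇒ q·9+(1-q)·8 = q·7+(1-q)·9 ⇒ q(2) = (1-q)(1) ⇒ q = 1/3
P2 indiff ⇒ p·2+(1-p)·6 = p·4+(1-p)·1 ⇒ p(-2) = (1-p)(-5) ⇒ p = 5/7

p=5/7, q=1/3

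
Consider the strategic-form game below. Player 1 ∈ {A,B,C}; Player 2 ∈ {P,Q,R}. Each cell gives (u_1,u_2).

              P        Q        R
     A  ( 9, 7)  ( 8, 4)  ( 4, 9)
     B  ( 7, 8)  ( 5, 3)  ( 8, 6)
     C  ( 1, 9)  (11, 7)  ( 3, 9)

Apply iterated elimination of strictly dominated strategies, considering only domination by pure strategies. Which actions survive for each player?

P2 drop Q (P beats it: A:7>4 B:8>3 C:9>7)
P1 drop C (A beats it: P:9>1 R:4>3)
P1→{A,B} P2→{P,R}

IESDS → P1:{A,B} P2:{P,R}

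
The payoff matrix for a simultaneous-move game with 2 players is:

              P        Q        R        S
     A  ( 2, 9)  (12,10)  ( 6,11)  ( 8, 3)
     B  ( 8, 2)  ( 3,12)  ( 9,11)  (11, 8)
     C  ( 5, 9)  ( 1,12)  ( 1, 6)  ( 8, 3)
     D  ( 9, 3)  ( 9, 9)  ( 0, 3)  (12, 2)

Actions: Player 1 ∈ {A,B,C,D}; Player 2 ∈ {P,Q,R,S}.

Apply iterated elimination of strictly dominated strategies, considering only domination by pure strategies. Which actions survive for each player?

IESDS → P1:{A,B} P2:{Q,R}

P1 drop C (B beats it: P:8>5 Q:3>1 R:9>1 S:11>8)
P2 drop P (Q beats it: A:10>9 B:12>2 D:9>3)
P2 drop S (Q beats it: A:10>3 B:12>8 D:9>2)
P1 drop D (A beats it: Q:12>9 R:6>0)
P1→{A,B} P2→{Q,R}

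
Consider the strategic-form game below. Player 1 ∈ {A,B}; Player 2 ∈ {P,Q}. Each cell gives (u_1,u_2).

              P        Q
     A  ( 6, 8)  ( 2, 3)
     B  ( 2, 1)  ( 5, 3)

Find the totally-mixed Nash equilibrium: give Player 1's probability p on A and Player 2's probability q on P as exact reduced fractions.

P1 indiff ⇒ q·6+(1-q)·2 = q·2+(1-q)·5 ⇒ q(4) = (1-q)(3) ⇒ q = 3/7
P2 indiff ⇒ p·8+(1-p)·1 = p·3+(1-p)·3 ⇒ p(5) = (1-p)(2) ⇒ p = 2/7

p=2/7, q=3/7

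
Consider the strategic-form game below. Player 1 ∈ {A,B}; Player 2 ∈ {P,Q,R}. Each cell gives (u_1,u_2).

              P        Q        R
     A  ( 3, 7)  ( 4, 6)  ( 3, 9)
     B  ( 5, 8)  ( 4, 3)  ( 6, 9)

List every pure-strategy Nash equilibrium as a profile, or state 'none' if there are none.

(A,P): not NE [P1→B gives 5>3; P2→R gives 9>7]
(A,Q): not NE [P2→R gives 9>6]
(A,R): not NE [P1→B gives 6>3]
(B,P): not NE [P2→R gives 9>8]
(B,Q): not NE [P2→R gives 9>3]
(B,R): NE

NE set: (B,R)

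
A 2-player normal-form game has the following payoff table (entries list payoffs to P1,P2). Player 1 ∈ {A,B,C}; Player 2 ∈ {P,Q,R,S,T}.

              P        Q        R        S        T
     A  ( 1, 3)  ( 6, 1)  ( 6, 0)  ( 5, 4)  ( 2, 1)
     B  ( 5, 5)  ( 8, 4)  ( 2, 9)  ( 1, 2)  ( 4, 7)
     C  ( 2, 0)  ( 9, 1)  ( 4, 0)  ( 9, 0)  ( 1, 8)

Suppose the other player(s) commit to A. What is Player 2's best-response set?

argmax u_2 = {S}

u_2(P vs A) = 3
u_2(Q vs A) = 1
u_2(R vs A) = 0
u_2(S vs A) = 4
u_2(T vs A) = 1
max payoff 4 at {S}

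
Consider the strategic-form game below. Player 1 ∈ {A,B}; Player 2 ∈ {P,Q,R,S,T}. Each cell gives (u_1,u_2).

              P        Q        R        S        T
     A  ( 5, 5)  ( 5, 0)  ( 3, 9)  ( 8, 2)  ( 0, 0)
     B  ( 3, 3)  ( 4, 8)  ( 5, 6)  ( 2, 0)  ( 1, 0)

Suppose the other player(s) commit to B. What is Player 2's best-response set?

u_2(P vs B) = 3
u_2(Q vs B) = 8
u_2(R vs B) = 6
u_2(S vs B) = 0
u_2(T vs B) = 0
max payoff 8 at {Q}

argmax u_2 = {Q}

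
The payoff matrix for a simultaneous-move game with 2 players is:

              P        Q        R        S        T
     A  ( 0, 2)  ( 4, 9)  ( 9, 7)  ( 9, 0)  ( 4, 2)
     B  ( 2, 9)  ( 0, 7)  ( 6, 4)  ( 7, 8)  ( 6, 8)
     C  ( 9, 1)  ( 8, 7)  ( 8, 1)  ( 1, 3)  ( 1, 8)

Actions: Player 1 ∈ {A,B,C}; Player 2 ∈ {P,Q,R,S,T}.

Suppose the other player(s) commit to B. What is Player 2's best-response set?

P2 best: {P}

u_2(P vs B) = 9
u_2(Q vs B) = 7
u_2(R vs B) = 4
u_2(S vs B) = 8
u_2(T vs B) = 8
max payoff 9 at {P}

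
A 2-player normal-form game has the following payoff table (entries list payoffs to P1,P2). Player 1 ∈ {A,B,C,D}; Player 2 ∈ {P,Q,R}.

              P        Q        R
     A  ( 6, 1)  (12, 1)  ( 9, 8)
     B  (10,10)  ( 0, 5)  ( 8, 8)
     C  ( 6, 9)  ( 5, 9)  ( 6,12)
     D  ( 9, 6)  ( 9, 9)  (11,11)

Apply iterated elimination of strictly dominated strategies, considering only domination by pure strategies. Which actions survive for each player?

P1 drop C (D beats it: P:9>6 Q:9>5 R:11>6)
P2 drop Q (R beats it: A:8>1 B:8>5 D:11>9)
P1 drop A (D beats it: P:9>6 R:11>9)
P1→{B,D} P2→{P,R}

Remaining: P1:{B,D} P2:{P,R}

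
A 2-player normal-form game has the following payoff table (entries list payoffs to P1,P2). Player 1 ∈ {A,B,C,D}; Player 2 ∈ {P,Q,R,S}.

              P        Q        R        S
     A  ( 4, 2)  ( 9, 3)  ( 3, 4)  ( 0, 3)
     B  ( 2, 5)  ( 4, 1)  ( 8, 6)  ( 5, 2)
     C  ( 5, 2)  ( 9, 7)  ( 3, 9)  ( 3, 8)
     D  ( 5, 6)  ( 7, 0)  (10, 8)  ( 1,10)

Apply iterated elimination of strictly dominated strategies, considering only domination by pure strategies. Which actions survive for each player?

P2 drop P (R beats it: A:4>2 B:6>5 C:9>2 D:8>6)
P2 drop Q (R beats it: A:4>3 B:6>1 C:9>7 D:8>0)
P1 drop A (B beats it: R:8>3 S:5>0)
P1 drop C (B beats it: R:8>3 S:5>3)
P1→{B,D} P2→{R,S}

Survivors P1:{B,D} P2:{R,S}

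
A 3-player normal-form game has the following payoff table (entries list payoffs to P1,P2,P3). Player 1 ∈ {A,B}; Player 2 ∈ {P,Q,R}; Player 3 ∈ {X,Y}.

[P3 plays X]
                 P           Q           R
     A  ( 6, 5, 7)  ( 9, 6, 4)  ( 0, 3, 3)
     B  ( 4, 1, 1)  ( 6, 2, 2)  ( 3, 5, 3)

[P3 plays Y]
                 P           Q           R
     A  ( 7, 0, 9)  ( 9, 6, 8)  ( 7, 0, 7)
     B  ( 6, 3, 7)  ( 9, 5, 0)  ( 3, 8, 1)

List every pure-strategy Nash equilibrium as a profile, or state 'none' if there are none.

(A,P,X): not NE [P2→Q gives 6>5; P3→Y gives 9>7]
(A,P,Y): not NE [P2→Q gives 6>0]
(A,Q,X): not NE [P3→Y gives 8>4]
(A,Q,Y): NE
(A,R,X): not NE [P1→B gives 3>0; P2→Q gives 6>3; P3→Y gives 7>3]
(A,R,Y): not NE [P2→Q gives 6>0]
(B,P,X): not NE [P1→A gives 6>4; P2→R gives 5>1; P3→Y gives 7>1]
(B,P,Y): not NE [P1→A gives 7>6; P2→R gives 8>3]
(B,Q,X): not NE [P1→A gives 9>6; P2→R gives 5>2]
(B,Q,Y): not NE [P2→R gives 8>5; P3→X gives 2>0]
(B,R,X): NE
(B,R,Y): not NE [P1→A gives 7>3; P3→X gives 3>1]

NE set: (A,Q,Y), (B,R,X)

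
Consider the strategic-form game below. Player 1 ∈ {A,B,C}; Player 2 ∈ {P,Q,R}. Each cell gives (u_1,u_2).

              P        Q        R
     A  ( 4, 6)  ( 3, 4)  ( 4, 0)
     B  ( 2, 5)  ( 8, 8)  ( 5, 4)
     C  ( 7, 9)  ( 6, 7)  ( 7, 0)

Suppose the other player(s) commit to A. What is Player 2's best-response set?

BR_2 = {P}

u_2(P vs A) = 6
u_2(Q vs A) = 4
u_2(R vs A) = 0
max payoff 6 at {P}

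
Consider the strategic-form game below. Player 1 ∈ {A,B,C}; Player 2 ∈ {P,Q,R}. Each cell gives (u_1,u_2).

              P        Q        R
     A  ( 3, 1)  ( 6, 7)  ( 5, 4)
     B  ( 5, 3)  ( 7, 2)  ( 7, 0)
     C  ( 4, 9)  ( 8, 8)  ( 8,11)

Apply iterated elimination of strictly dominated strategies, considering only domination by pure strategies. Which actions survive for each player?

P1 drop A (B beats it: P:5>3 Q:7>6 R:7>5)
P2 drop Q (P beats it: B:3>2 C:9>8)
P1→{B,C} P2→{P,R}

IESDS → P1:{B,C} P2:{P,R}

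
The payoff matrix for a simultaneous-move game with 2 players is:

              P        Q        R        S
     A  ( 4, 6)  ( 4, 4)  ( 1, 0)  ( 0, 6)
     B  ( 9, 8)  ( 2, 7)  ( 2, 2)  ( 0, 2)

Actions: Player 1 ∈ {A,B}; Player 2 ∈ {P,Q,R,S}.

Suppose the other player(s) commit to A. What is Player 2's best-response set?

BR_2 = {P,S}

u_2(P vs A) = 6
u_2(Q vs A) = 4
u_2(R vs A) = 0
u_2(S vs A) = 6
max payoff 6 at {P,S}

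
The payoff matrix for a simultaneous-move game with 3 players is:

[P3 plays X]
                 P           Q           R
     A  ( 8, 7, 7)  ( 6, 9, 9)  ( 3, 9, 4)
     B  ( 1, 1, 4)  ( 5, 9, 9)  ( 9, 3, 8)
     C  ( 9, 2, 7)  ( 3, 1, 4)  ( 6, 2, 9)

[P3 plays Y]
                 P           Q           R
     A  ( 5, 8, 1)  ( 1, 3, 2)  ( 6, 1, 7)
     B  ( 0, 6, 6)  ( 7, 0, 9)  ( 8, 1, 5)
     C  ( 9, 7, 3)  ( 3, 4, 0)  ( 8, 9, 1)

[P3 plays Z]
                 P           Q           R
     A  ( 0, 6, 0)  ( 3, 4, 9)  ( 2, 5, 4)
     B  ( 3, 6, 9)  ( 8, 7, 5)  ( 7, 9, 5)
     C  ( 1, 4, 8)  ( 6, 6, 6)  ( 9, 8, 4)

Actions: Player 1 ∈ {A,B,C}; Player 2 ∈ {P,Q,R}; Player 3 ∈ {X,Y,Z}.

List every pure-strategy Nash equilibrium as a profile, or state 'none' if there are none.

(A,P,X): not NE [P1→C gives 9>8; P2→R gives 9>7]
(A,P,Y): not NE [P1→C gives 9>5; P3→X gives 7>1]
(A,P,Z): not NE [P1→B gives 3>0; P3→X gives 7>0]
(A,Q,X): NE
(A,Q,Y): not NE [P1→B gives 7>1; P2→P gives 8>3; P3→Z gives 9>2]
(A,Q,Z): not NE [P1→B gives 8>3; P2→P gives 6>4]
(A,R,X): not NE [P1→B gives 9>3; P3→Y gives 7>4]
(A,R,Y): not NE [P1→C gives 8>6; P2→P gives 8>1]
(A,R,Z): not NE [P1→C gives 9>2; P2→P gives 6>5; P3→Y gives 7>4]
(B,P,X): not NE [P1→C gives 9>1; P2→Q gives 9>1; P3→Z gives 9>4]
(B,P,Y): not NE [P1→C gives 9>0; P3→Z gives 9>6]
(B,P,Z): not NE [P2→R gives 9>6]
(B,Q,X): not NE [P1→A gives 6>5]
(B,Q,Y): not NE [P2→P gives 6>0]
(B,Q,Z): not NE [P2→R gives 9>7; P3→Y gives 9>5]
(B,R,X): not NE [P2→Q gives 9>3]
(B,R,Y): not NE [P2→P gives 6>1; P3→X gives 8>5]
(B,R,Z): not NE [P1→C gives 9>7; P3→X gives 8>5]
(C,P,X): not NE [P3→Z gives 8>7]
(C,P,Y): not NE [P2→R gives 9>7; P3→Z gives 8>3]
(C,P,Z): not NE [P1→B gives 3>1; P2→R gives 8>4]
(C,Q,X): not NE [P1→A gives 6>3; P2→R gives 2>1; P3→Z gives 6>4]
(C,Q,Y): not NE [P1→B gives 7>3; P2→R gives 9>4; P3→Z gives 6>0]
(C,Q,Z): not NE [P1→B gives 8>6; P2→R gives 8>6]
(C,R,X): not NE [P1→B gives 9>6]
(C,R,Y): not NE [P3→X gives 9>1]
(C,R,Z): not NE [P3→X gives 9>4]

NE set: (A,Q,X)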